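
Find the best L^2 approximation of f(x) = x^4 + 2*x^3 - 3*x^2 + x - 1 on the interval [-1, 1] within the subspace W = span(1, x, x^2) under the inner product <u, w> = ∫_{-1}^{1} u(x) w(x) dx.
g(x) = -15*x^2/7 + 11*x/5 - 38/35

The best approximation g ∈ W is the orthogonal projection of f onto W. Writing g = a_0 + a_1 x + a_2 x^2, the coefficients solve the normal equations G · a = b where
  G_{ij} = <φ_i, φ_j> and b_i = <f, φ_i>, with φ_0 = 1, φ_1 = x, φ_2 = x^2.
G =
  [2, 0, 2/3]
  [0, 2/3, 0]
  [2/3, 0, 2/5],
b = (-18/5, 22/15, -166/105).
Solving gives a_0 = -38/35, a_1 = 11/5, a_2 = -15/7, so
  g(x) = -15*x^2/7 + 11*x/5 - 38/35.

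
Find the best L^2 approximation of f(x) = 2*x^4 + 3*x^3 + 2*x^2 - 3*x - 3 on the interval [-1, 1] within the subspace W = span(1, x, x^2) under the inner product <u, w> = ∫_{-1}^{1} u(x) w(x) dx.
g(x) = 26*x^2/7 - 6*x/5 - 111/35

The best approximation g ∈ W is the orthogonal projection of f onto W. Writing g = a_0 + a_1 x + a_2 x^2, the coefficients solve the normal equations G · a = b where
  G_{ij} = <φ_i, φ_j> and b_i = <f, φ_i>, with φ_0 = 1, φ_1 = x, φ_2 = x^2.
G =
  [2, 0, 2/3]
  [0, 2/3, 0]
  [2/3, 0, 2/5],
b = (-58/15, -4/5, -22/35).
Solving gives a_0 = -111/35, a_1 = -6/5, a_2 = 26/7, so
  g(x) = 26*x^2/7 - 6*x/5 - 111/35.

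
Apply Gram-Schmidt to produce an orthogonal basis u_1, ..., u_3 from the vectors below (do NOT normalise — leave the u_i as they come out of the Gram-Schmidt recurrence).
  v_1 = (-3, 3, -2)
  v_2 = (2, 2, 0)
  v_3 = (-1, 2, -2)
Orthogonal basis:
  u_1 = (-3, 3, -2)
  u_2 = (2, 2, 0)
  u_3 = (3/11, -3/11, -9/11)

Apply the Gram-Schmidt recurrence
  u_1 = v_1
  u_i = v_i − Σ_{j<i} ((v_i · u_j) / (u_j · u_j)) · u_j.

Step by step this gives:
  u_1 = (-3, 3, -2)
  u_2 = (2, 2, 0)
  u_3 = (3/11, -3/11, -9/11)

Orthogonality check:
  u_2 · u_1 = 0 (should be 0)
  u_3 · u_1 = 0 (should be 0)
  u_3 · u_2 = 0 (should be 0)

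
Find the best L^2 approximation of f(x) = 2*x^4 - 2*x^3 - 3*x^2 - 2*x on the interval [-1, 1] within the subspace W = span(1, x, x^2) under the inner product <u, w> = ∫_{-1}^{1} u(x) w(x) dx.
g(x) = -9*x^2/7 - 16*x/5 - 6/35

The best approximation g ∈ W is the orthogonal projection of f onto W. Writing g = a_0 + a_1 x + a_2 x^2, the coefficients solve the normal equations G · a = b where
  G_{ij} = <φ_i, φ_j> and b_i = <f, φ_i>, with φ_0 = 1, φ_1 = x, φ_2 = x^2.
G =
  [2, 0, 2/3]
  [0, 2/3, 0]
  [2/3, 0, 2/5],
b = (-6/5, -32/15, -22/35).
Solving gives a_0 = -6/35, a_1 = -16/5, a_2 = -9/7, so
  g(x) = -9*x^2/7 - 16*x/5 - 6/35.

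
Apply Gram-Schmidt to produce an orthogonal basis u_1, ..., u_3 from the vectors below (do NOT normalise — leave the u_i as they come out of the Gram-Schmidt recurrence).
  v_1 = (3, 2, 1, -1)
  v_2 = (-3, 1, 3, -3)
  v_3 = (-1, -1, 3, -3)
Orthogonal basis:
  u_1 = (3, 2, 1, -1)
  u_2 = (-14/5, 17/15, 46/15, -46/15)
  u_3 = (340/419, -816/419, 306/419, -306/419)

Apply the Gram-Schmidt recurrence
  u_1 = v_1
  u_i = v_i − Σ_{j<i} ((v_i · u_j) / (u_j · u_j)) · u_j.

Step by step this gives:
  u_1 = (3, 2, 1, -1)
  u_2 = (-14/5, 17/15, 46/15, -46/15)
  u_3 = (340/419, -816/419, 306/419, -306/419)

Orthogonality check:
  u_2 · u_1 = 0 (should be 0)
  u_3 · u_1 = 0 (should be 0)
  u_3 · u_2 = 0 (should be 0)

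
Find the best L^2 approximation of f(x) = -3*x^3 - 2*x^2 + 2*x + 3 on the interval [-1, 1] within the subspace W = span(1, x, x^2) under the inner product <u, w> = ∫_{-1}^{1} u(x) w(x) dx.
g(x) = -2*x^2 + x/5 + 3

The best approximation g ∈ W is the orthogonal projection of f onto W. Writing g = a_0 + a_1 x + a_2 x^2, the coefficients solve the normal equations G · a = b where
  G_{ij} = <φ_i, φ_j> and b_i = <f, φ_i>, with φ_0 = 1, φ_1 = x, φ_2 = x^2.
G =
  [2, 0, 2/3]
  [0, 2/3, 0]
  [2/3, 0, 2/5],
b = (14/3, 2/15, 6/5).
Solving gives a_0 = 3, a_1 = 1/5, a_2 = -2, so
  g(x) = -2*x^2 + x/5 + 3.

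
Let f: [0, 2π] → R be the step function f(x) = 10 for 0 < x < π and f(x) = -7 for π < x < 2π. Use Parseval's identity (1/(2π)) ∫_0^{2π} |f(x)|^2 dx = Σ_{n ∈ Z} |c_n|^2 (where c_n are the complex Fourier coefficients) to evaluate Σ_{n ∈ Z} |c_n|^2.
Σ |c_n|^2 = 149/2

Parseval equates the L^2 energy of f (normalised by 1/(2π)) with the ℓ^2 sum of its Fourier coefficients: (1/(2π)) ∫_0^{2π} |f|^2 = Σ |c_n|^2.
Compute the left side: (1/(2π)) [∫_0^π 10^2 dx + ∫_π^{2π} (-7)^2 dx] = (1/(2π)) · (100π + 49π) = (100 + 49)/2 = 149/2.
So Σ_{n ∈ Z} |c_n|^2 = 149/2.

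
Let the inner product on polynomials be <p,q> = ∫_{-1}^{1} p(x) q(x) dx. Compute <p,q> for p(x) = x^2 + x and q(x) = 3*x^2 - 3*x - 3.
<p,q> = -14/5

Expand the product: p(x)·q(x) = 3*x^4 - 6*x^2 - 3*x.
∫_{-1}^{1} of each monomial x^k gives [2/(k+1) if k even, 0 if k odd]. Integrating term-by-term (or equivalently evaluating the antiderivative F(x) = 3*x^5/5 - 2*x^3 - 3*x^2/2 at the endpoints):
  F(1) − F(−1) = -29/10 − (-1/10) = -14/5.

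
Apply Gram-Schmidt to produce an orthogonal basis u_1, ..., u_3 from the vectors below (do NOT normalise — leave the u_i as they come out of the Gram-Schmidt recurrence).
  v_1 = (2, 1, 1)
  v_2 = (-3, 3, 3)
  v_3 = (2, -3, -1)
Orthogonal basis:
  u_1 = (2, 1, 1)
  u_2 = (-3, 3, 3)
  u_3 = (0, -1, 1)

Apply the Gram-Schmidt recurrence
  u_1 = v_1
  u_i = v_i − Σ_{j<i} ((v_i · u_j) / (u_j · u_j)) · u_j.

Step by step this gives:
  u_1 = (2, 1, 1)
  u_2 = (-3, 3, 3)
  u_3 = (0, -1, 1)

Orthogonality check:
  u_2 · u_1 = 0 (should be 0)
  u_3 · u_1 = 0 (should be 0)
  u_3 · u_2 = 0 (should be 0)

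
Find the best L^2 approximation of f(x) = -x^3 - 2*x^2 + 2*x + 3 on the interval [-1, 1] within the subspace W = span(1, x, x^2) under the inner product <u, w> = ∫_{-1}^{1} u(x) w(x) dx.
g(x) = -2*x^2 + 7*x/5 + 3

The best approximation g ∈ W is the orthogonal projection of f onto W. Writing g = a_0 + a_1 x + a_2 x^2, the coefficients solve the normal equations G · a = b where
  G_{ij} = <φ_i, φ_j> and b_i = <f, φ_i>, with φ_0 = 1, φ_1 = x, φ_2 = x^2.
G =
  [2, 0, 2/3]
  [0, 2/3, 0]
  [2/3, 0, 2/5],
b = (14/3, 14/15, 6/5).
Solving gives a_0 = 3, a_1 = 7/5, a_2 = -2, so
  g(x) = -2*x^2 + 7*x/5 + 3.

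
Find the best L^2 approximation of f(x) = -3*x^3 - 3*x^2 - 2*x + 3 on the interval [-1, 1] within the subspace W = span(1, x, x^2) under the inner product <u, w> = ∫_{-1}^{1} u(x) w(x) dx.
g(x) = -3*x^2 - 19*x/5 + 3

The best approximation g ∈ W is the orthogonal projection of f onto W. Writing g = a_0 + a_1 x + a_2 x^2, the coefficients solve the normal equations G · a = b where
  G_{ij} = <φ_i, φ_j> and b_i = <f, φ_i>, with φ_0 = 1, φ_1 = x, φ_2 = x^2.
G =
  [2, 0, 2/3]
  [0, 2/3, 0]
  [2/3, 0, 2/5],
b = (4, -38/15, 4/5).
Solving gives a_0 = 3, a_1 = -19/5, a_2 = -3, so
  g(x) = -3*x^2 - 19*x/5 + 3.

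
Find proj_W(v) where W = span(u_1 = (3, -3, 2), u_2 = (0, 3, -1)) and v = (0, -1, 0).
proj_W(v) = (-1/11, -10/11, 3/11)

Set up U = [u_1 | ... | u_2] ∈ R^(3×2). The projector onto W = col(U) is P = U (U^T U)^(-1) U^T.
Compute U^T U =
  [22, -11]
  [-11, 10],
and U^T v = (3, -3).
Solve U^T U · c = U^T v for the coefficients: c = (-1/33, -1/3). The projection is proj_W(v) = U c.
Check: (v - proj_W(v)) · u_1 = 0  (should be 0).
Check: (v - proj_W(v)) · u_2 = 0  (should be 0).
Result: proj_W(v) = (-1/11, -10/11, 3/11).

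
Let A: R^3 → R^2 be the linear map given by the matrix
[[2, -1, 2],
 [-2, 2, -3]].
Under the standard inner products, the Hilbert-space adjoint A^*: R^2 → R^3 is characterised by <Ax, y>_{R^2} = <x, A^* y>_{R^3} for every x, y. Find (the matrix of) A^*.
A^* = A^T =
[[2, -2],
 [-1, 2],
 [2, -3]]

For real matrices with standard dot products, the defining identity <Ax, y> = <x, A^* y> gives (Ax)^T y = x^T (A^*) y, i.e. x^T A^T y = x^T (A^*) y. Since this holds for all x, y, we must have A^* = A^T. Therefore
A^* =
[[2, -2],
 [-1, 2],
 [2, -3]].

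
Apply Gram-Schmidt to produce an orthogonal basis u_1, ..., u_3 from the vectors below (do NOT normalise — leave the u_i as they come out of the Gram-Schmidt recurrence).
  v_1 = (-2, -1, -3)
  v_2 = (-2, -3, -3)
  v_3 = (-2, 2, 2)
Orthogonal basis:
  u_1 = (-2, -1, -3)
  u_2 = (2/7, -13/7, 3/7)
  u_3 = (-30/13, 0, 20/13)

Apply the Gram-Schmidt recurrence
  u_1 = v_1
  u_i = v_i − Σ_{j<i} ((v_i · u_j) / (u_j · u_j)) · u_j.

Step by step this gives:
  u_1 = (-2, -1, -3)
  u_2 = (2/7, -13/7, 3/7)
  u_3 = (-30/13, 0, 20/13)

Orthogonality check:
  u_2 · u_1 = 0 (should be 0)
  u_3 · u_1 = 0 (should be 0)
  u_3 · u_2 = 0 (should be 0)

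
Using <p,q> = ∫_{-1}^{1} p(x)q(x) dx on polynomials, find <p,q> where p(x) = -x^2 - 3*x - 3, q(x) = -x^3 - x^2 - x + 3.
<p,q> = -72/5

Expand the product: p(x)·q(x) = x^5 + 4*x^4 + 7*x^3 + 3*x^2 - 6*x - 9.
∫_{-1}^{1} of each monomial x^k gives [2/(k+1) if k even, 0 if k odd]. Integrating term-by-term (or equivalently evaluating the antiderivative F(x) = x^6/6 + 4*x^5/5 + 7*x^4/4 + x^3 - 3*x^2 - 9*x at the endpoints):
  F(1) − F(−1) = -497/60 − (367/60) = -72/5.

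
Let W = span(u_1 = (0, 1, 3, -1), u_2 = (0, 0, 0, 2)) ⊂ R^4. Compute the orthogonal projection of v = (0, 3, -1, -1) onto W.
proj_W(v) = (0, 0, 0, -1)

Set up U = [u_1 | ... | u_2] ∈ R^(4×2). The projector onto W = col(U) is P = U (U^T U)^(-1) U^T.
Compute U^T U =
  [11, -2]
  [-2, 4],
and U^T v = (1, -2).
Solve U^T U · c = U^T v for the coefficients: c = (0, -1/2). The projection is proj_W(v) = U c.
Check: (v - proj_W(v)) · u_1 = 0  (should be 0).
Check: (v - proj_W(v)) · u_2 = 0  (should be 0).
Result: proj_W(v) = (0, 0, 0, -1).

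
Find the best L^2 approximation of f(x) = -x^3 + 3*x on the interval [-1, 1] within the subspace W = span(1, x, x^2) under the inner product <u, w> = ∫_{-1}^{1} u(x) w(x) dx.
g(x) = 12*x/5

The best approximation g ∈ W is the orthogonal projection of f onto W. Writing g = a_0 + a_1 x + a_2 x^2, the coefficients solve the normal equations G · a = b where
  G_{ij} = <φ_i, φ_j> and b_i = <f, φ_i>, with φ_0 = 1, φ_1 = x, φ_2 = x^2.
G =
  [2, 0, 2/3]
  [0, 2/3, 0]
  [2/3, 0, 2/5],
b = (0, 8/5, 0).
Solving gives a_0 = 0, a_1 = 12/5, a_2 = 0, so
  g(x) = 12*x/5.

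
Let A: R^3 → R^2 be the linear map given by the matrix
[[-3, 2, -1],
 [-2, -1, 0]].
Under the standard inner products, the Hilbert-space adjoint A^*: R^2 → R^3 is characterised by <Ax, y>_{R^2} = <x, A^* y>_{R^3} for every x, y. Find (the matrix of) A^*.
A^* = A^T =
[[-3, -2],
 [2, -1],
 [-1, 0]]

For real matrices with standard dot products, the defining identity <Ax, y> = <x, A^* y> gives (Ax)^T y = x^T (A^*) y, i.e. x^T A^T y = x^T (A^*) y. Since this holds for all x, y, we must have A^* = A^T. Therefore
A^* =
[[-3, -2],
 [2, -1],
 [-1, 0]].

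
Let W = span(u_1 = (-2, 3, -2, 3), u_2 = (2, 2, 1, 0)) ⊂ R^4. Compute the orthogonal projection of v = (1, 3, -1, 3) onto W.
proj_W(v) = (20/117, 425/117, -71/117, 27/13)

Set up U = [u_1 | ... | u_2] ∈ R^(4×2). The projector onto W = col(U) is P = U (U^T U)^(-1) U^T.
Compute U^T U =
  [26, 0]
  [0, 9],
and U^T v = (18, 7).
Solve U^T U · c = U^T v for the coefficients: c = (9/13, 7/9). The projection is proj_W(v) = U c.
Check: (v - proj_W(v)) · u_1 = 0  (should be 0).
Check: (v - proj_W(v)) · u_2 = 0  (should be 0).
Result: proj_W(v) = (20/117, 425/117, -71/117, 27/13).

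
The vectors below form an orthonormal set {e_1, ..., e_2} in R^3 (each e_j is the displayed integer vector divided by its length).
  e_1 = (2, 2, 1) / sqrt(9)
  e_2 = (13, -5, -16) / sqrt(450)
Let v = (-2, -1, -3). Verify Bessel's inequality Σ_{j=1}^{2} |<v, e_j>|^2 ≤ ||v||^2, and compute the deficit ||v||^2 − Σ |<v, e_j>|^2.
Σ |<v, e_j>|^2 = 531/50; ||v||^2 = 14; deficit = 169/50

Write each e_j = u_j / sqrt(<u_j, u_j>) where u_j is the displayed integer vector. Then <v, e_j> = <v, u_j> / sqrt(<u_j, u_j>), so |<v, e_j>|^2 = <v, u_j>^2 / <u_j, u_j>.
Coefficients: <v, e_1> = -9/sqrt(9), <v, e_2> = 27/sqrt(450).
Square and sum: Σ |<v, e_j>|^2 = 531/50.
Compute ||v||^2 = v·v = 14.
Deficit = 14 − 531/50 = 169/50 ≥ 0, confirming Bessel's inequality. (The deficit equals ||v − Σ <v,e_j> e_j||^2, the squared distance from v to span{e_j}.)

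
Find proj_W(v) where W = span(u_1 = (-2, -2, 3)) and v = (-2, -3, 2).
proj_W(v) = (-32/17, -32/17, 48/17)

Set up U = [u_1 | ... | u_1] ∈ R^(3×1). The projector onto W = col(U) is P = U (U^T U)^(-1) U^T.
Compute U^T U =
  [17],
and U^T v = (16).
Solve U^T U · c = U^T v for the coefficients: c = (16/17). The projection is proj_W(v) = U c.
Check: (v - proj_W(v)) · u_1 = 0  (should be 0).
Result: proj_W(v) = (-32/17, -32/17, 48/17).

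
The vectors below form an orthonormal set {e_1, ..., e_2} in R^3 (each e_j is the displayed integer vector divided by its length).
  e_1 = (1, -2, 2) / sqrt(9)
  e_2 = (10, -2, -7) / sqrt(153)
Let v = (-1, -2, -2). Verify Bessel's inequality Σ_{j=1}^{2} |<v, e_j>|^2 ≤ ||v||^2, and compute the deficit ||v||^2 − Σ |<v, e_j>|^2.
Σ |<v, e_j>|^2 = 9/17; ||v||^2 = 9; deficit = 144/17

Write each e_j = u_j / sqrt(<u_j, u_j>) where u_j is the displayed integer vector. Then <v, e_j> = <v, u_j> / sqrt(<u_j, u_j>), so |<v, e_j>|^2 = <v, u_j>^2 / <u_j, u_j>.
Coefficients: <v, e_1> = -1/sqrt(9), <v, e_2> = 8/sqrt(153).
Square and sum: Σ |<v, e_j>|^2 = 9/17.
Compute ||v||^2 = v·v = 9.
Deficit = 9 − 9/17 = 144/17 ≥ 0, confirming Bessel's inequality. (The deficit equals ||v − Σ <v,e_j> e_j||^2, the squared distance from v to span{e_j}.)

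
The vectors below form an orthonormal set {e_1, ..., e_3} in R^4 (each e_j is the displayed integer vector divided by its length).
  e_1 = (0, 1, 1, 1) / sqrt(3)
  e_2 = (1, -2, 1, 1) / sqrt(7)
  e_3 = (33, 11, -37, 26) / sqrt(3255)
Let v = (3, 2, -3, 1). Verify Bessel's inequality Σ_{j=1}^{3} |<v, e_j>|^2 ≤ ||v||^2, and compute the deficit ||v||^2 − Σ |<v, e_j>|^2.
Σ |<v, e_j>|^2 = 3369/155; ||v||^2 = 23; deficit = 196/155

Write each e_j = u_j / sqrt(<u_j, u_j>) where u_j is the displayed integer vector. Then <v, e_j> = <v, u_j> / sqrt(<u_j, u_j>), so |<v, e_j>|^2 = <v, u_j>^2 / <u_j, u_j>.
Coefficients: <v, e_1> = 0/sqrt(3), <v, e_2> = -3/sqrt(7), <v, e_3> = 258/sqrt(3255).
Square and sum: Σ |<v, e_j>|^2 = 3369/155.
Compute ||v||^2 = v·v = 23.
Deficit = 23 − 3369/155 = 196/155 ≥ 0, confirming Bessel's inequality. (The deficit equals ||v − Σ <v,e_j> e_j||^2, the squared distance from v to span{e_j}.)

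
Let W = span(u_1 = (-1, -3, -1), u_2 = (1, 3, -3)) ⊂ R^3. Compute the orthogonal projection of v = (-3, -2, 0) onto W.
proj_W(v) = (-9/10, -27/10, 0)

Set up U = [u_1 | ... | u_2] ∈ R^(3×2). The projector onto W = col(U) is P = U (U^T U)^(-1) U^T.
Compute U^T U =
  [11, -7]
  [-7, 19],
and U^T v = (9, -9).
Solve U^T U · c = U^T v for the coefficients: c = (27/40, -9/40). The projection is proj_W(v) = U c.
Check: (v - proj_W(v)) · u_1 = 0  (should be 0).
Check: (v - proj_W(v)) · u_2 = 0  (should be 0).
Result: proj_W(v) = (-9/10, -27/10, 0).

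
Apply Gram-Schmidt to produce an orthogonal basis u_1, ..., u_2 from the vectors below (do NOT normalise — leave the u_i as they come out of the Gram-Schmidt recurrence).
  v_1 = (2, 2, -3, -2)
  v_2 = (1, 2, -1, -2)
Orthogonal basis:
  u_1 = (2, 2, -3, -2)
  u_2 = (-5/21, 16/21, 6/7, -16/21)

Apply the Gram-Schmidt recurrence
  u_1 = v_1
  u_i = v_i − Σ_{j<i} ((v_i · u_j) / (u_j · u_j)) · u_j.

Step by step this gives:
  u_1 = (2, 2, -3, -2)
  u_2 = (-5/21, 16/21, 6/7, -16/21)

Orthogonality check:
  u_2 · u_1 = 0 (should be 0)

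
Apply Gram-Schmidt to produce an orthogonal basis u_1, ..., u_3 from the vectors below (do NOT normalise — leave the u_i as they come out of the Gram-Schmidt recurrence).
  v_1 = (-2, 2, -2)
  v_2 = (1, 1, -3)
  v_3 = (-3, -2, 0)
Orthogonal basis:
  u_1 = (-2, 2, -2)
  u_2 = (2, 0, -2)
  u_3 = (-7/6, -7/3, -7/6)

Apply the Gram-Schmidt recurrence
  u_1 = v_1
  u_i = v_i − Σ_{j<i} ((v_i · u_j) / (u_j · u_j)) · u_j.

Step by step this gives:
  u_1 = (-2, 2, -2)
  u_2 = (2, 0, -2)
  u_3 = (-7/6, -7/3, -7/6)

Orthogonality check:
  u_2 · u_1 = 0 (should be 0)
  u_3 · u_1 = 0 (should be 0)
  u_3 · u_2 = 0 (should be 0)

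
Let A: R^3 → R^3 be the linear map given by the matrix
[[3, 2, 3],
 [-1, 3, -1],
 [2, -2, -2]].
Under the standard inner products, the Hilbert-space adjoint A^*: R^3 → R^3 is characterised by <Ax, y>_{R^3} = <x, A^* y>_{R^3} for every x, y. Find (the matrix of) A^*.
A^* = A^T =
[[3, -1, 2],
 [2, 3, -2],
 [3, -1, -2]]

For real matrices with standard dot products, the defining identity <Ax, y> = <x, A^* y> gives (Ax)^T y = x^T (A^*) y, i.e. x^T A^T y = x^T (A^*) y. Since this holds for all x, y, we must have A^* = A^T. Therefore
A^* =
[[3, -1, 2],
 [2, 3, -2],
 [3, -1, -2]].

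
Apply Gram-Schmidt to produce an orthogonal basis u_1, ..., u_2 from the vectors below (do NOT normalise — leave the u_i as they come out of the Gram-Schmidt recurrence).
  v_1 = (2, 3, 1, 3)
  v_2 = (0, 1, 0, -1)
Orthogonal basis:
  u_1 = (2, 3, 1, 3)
  u_2 = (0, 1, 0, -1)

Apply the Gram-Schmidt recurrence
  u_1 = v_1
  u_i = v_i − Σ_{j<i} ((v_i · u_j) / (u_j · u_j)) · u_j.

Step by step this gives:
  u_1 = (2, 3, 1, 3)
  u_2 = (0, 1, 0, -1)

Orthogonality check:
  u_2 · u_1 = 0 (should be 0)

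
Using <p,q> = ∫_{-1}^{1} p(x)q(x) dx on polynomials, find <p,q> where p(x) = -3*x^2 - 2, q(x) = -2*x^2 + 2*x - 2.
<p,q> = 256/15

Expand the product: p(x)·q(x) = 6*x^4 - 6*x^3 + 10*x^2 - 4*x + 4.
∫_{-1}^{1} of each monomial x^k gives [2/(k+1) if k even, 0 if k odd]. Integrating term-by-term (or equivalently evaluating the antiderivative F(x) = 6*x^5/5 - 3*x^4/2 + 10*x^3/3 - 2*x^2 + 4*x at the endpoints):
  F(1) − F(−1) = 151/30 − (-361/30) = 256/15.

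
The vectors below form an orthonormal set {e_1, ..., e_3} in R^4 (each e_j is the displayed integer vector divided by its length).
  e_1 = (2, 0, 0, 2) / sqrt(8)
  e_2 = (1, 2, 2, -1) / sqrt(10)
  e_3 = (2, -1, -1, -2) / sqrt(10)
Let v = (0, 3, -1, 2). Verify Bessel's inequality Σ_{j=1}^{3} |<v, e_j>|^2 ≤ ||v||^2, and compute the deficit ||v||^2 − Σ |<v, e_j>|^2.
Σ |<v, e_j>|^2 = 6; ||v||^2 = 14; deficit = 8

Write each e_j = u_j / sqrt(<u_j, u_j>) where u_j is the displayed integer vector. Then <v, e_j> = <v, u_j> / sqrt(<u_j, u_j>), so |<v, e_j>|^2 = <v, u_j>^2 / <u_j, u_j>.
Coefficients: <v, e_1> = 4/sqrt(8), <v, e_2> = 2/sqrt(10), <v, e_3> = -6/sqrt(10).
Square and sum: Σ |<v, e_j>|^2 = 6.
Compute ||v||^2 = v·v = 14.
Deficit = 14 − 6 = 8 ≥ 0, confirming Bessel's inequality. (The deficit equals ||v − Σ <v,e_j> e_j||^2, the squared distance from v to span{e_j}.)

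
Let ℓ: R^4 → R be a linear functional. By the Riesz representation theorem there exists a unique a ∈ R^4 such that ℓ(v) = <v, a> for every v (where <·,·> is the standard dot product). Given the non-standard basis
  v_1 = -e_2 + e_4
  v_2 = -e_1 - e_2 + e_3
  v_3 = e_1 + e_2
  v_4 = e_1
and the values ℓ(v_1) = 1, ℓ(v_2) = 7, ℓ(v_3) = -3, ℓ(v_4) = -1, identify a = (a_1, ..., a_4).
a = (-1, -2, 4, -1)

Write a = (a_1, ..., a_4) in the standard basis. For each basis vector v_i, ℓ(v_i) = <v_i, a> is a linear equation in the a_j's. Collect the n equations into a matrix system V a = ℓ, where row i of V is v_i (expressed in the standard basis). Since V is invertible (lower-triangular with 1s on the diagonal, up to permutation), solve by back-substitution:
  V =
[[0, -1, 0, 1],
 [-1, -1, 1, 0],
 [1, 1, 0, 0],
 [1, 0, 0, 0]]
  V a = (1, 7, -3, -1)
Solving gives a = (-1, -2, 4, -1).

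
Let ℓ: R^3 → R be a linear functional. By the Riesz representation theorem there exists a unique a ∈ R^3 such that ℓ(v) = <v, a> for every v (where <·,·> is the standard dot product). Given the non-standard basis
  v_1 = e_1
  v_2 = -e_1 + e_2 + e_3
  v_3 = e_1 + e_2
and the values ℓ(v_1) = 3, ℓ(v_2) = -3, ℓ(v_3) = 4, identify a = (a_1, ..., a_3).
a = (3, 1, -1)

Write a = (a_1, ..., a_3) in the standard basis. For each basis vector v_i, ℓ(v_i) = <v_i, a> is a linear equation in the a_j's. Collect the n equations into a matrix system V a = ℓ, where row i of V is v_i (expressed in the standard basis). Since V is invertible (lower-triangular with 1s on the diagonal, up to permutation), solve by back-substitution:
  V =
[[1, 0, 0],
 [-1, 1, 1],
 [1, 1, 0]]
  V a = (3, -3, 4)
Solving gives a = (3, 1, -1).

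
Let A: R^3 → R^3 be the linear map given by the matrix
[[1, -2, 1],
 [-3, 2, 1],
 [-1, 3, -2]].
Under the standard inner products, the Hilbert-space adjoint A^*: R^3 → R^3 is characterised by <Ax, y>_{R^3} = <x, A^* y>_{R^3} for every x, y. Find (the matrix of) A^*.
A^* = A^T =
[[1, -3, -1],
 [-2, 2, 3],
 [1, 1, -2]]

For real matrices with standard dot products, the defining identity <Ax, y> = <x, A^* y> gives (Ax)^T y = x^T (A^*) y, i.e. x^T A^T y = x^T (A^*) y. Since this holds for all x, y, we must have A^* = A^T. Therefore
A^* =
[[1, -3, -1],
 [-2, 2, 3],
 [1, 1, -2]].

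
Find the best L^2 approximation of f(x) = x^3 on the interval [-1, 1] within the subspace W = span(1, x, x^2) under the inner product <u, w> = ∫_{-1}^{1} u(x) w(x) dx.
g(x) = 3*x/5

The best approximation g ∈ W is the orthogonal projection of f onto W. Writing g = a_0 + a_1 x + a_2 x^2, the coefficients solve the normal equations G · a = b where
  G_{ij} = <φ_i, φ_j> and b_i = <f, φ_i>, with φ_0 = 1, φ_1 = x, φ_2 = x^2.
G =
  [2, 0, 2/3]
  [0, 2/3, 0]
  [2/3, 0, 2/5],
b = (0, 2/5, 0).
Solving gives a_0 = 0, a_1 = 3/5, a_2 = 0, so
  g(x) = 3*x/5.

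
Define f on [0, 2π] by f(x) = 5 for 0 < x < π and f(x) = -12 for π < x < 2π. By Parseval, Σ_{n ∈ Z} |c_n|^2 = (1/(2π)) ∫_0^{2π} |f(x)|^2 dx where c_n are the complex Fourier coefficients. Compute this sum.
Σ |c_n|^2 = 169/2

Parseval equates the L^2 energy of f (normalised by 1/(2π)) with the ℓ^2 sum of its Fourier coefficients: (1/(2π)) ∫_0^{2π} |f|^2 = Σ |c_n|^2.
Compute the left side: (1/(2π)) [∫_0^π 5^2 dx + ∫_π^{2π} (-12)^2 dx] = (1/(2π)) · (25π + 144π) = (25 + 144)/2 = 169/2.
So Σ_{n ∈ Z} |c_n|^2 = 169/2.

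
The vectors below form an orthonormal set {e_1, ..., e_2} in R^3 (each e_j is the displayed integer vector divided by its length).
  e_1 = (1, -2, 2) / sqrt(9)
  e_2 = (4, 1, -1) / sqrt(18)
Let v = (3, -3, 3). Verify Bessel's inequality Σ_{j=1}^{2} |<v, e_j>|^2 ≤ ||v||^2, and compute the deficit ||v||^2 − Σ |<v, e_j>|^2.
Σ |<v, e_j>|^2 = 27; ||v||^2 = 27; deficit = 0

Write each e_j = u_j / sqrt(<u_j, u_j>) where u_j is the displayed integer vector. Then <v, e_j> = <v, u_j> / sqrt(<u_j, u_j>), so |<v, e_j>|^2 = <v, u_j>^2 / <u_j, u_j>.
Coefficients: <v, e_1> = 15/sqrt(9), <v, e_2> = 6/sqrt(18).
Square and sum: Σ |<v, e_j>|^2 = 27.
Compute ||v||^2 = v·v = 27.
Deficit = 27 − 27 = 0 ≥ 0, confirming Bessel's inequality. (The deficit equals ||v − Σ <v,e_j> e_j||^2, the squared distance from v to span{e_j}.)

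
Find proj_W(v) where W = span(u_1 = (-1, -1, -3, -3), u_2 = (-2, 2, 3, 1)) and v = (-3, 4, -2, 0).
proj_W(v) = (-313/108, 127/108, 17/36, -169/108)

Set up U = [u_1 | ... | u_2] ∈ R^(4×2). The projector onto W = col(U) is P = U (U^T U)^(-1) U^T.
Compute U^T U =
  [20, -12]
  [-12, 18],
and U^T v = (5, 8).
Solve U^T U · c = U^T v for the coefficients: c = (31/36, 55/54). The projection is proj_W(v) = U c.
Check: (v - proj_W(v)) · u_1 = 0  (should be 0).
Check: (v - proj_W(v)) · u_2 = 0  (should be 0).
Result: proj_W(v) = (-313/108, 127/108, 17/36, -169/108).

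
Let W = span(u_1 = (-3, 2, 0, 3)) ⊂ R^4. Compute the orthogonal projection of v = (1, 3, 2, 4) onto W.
proj_W(v) = (-45/22, 15/11, 0, 45/22)

Set up U = [u_1 | ... | u_1] ∈ R^(4×1). The projector onto W = col(U) is P = U (U^T U)^(-1) U^T.
Compute U^T U =
  [22],
and U^T v = (15).
Solve U^T U · c = U^T v for the coefficients: c = (15/22). The projection is proj_W(v) = U c.
Check: (v - proj_W(v)) · u_1 = 0  (should be 0).
Result: proj_W(v) = (-45/22, 15/11, 0, 45/22).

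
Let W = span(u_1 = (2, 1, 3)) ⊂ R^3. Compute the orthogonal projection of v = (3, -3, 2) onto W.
proj_W(v) = (9/7, 9/14, 27/14)

Set up U = [u_1 | ... | u_1] ∈ R^(3×1). The projector onto W = col(U) is P = U (U^T U)^(-1) U^T.
Compute U^T U =
  [14],
and U^T v = (9).
Solve U^T U · c = U^T v for the coefficients: c = (9/14). The projection is proj_W(v) = U c.
Check: (v - proj_W(v)) · u_1 = 0  (should be 0).
Result: proj_W(v) = (9/7, 9/14, 27/14).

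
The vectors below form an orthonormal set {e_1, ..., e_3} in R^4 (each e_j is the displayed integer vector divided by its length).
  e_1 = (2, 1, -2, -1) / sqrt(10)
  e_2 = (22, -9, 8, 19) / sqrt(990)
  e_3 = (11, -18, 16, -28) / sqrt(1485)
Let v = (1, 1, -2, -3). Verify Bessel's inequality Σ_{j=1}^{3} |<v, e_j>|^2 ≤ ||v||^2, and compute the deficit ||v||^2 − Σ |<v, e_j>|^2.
Σ |<v, e_j>|^2 = 15; ||v||^2 = 15; deficit = 0

Write each e_j = u_j / sqrt(<u_j, u_j>) where u_j is the displayed integer vector. Then <v, e_j> = <v, u_j> / sqrt(<u_j, u_j>), so |<v, e_j>|^2 = <v, u_j>^2 / <u_j, u_j>.
Coefficients: <v, e_1> = 10/sqrt(10), <v, e_2> = -60/sqrt(990), <v, e_3> = 45/sqrt(1485).
Square and sum: Σ |<v, e_j>|^2 = 15.
Compute ||v||^2 = v·v = 15.
Deficit = 15 − 15 = 0 ≥ 0, confirming Bessel's inequality. (The deficit equals ||v − Σ <v,e_j> e_j||^2, the squared distance from v to span{e_j}.)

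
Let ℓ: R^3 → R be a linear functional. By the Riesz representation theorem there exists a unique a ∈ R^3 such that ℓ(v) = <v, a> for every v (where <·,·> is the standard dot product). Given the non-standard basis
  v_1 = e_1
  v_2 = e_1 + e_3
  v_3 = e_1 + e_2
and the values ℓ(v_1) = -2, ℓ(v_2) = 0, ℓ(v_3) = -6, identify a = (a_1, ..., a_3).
a = (-2, -4, 2)

Write a = (a_1, ..., a_3) in the standard basis. For each basis vector v_i, ℓ(v_i) = <v_i, a> is a linear equation in the a_j's. Collect the n equations into a matrix system V a = ℓ, where row i of V is v_i (expressed in the standard basis). Since V is invertible (lower-triangular with 1s on the diagonal, up to permutation), solve by back-substitution:
  V =
[[1, 0, 0],
 [1, 0, 1],
 [1, 1, 0]]
  V a = (-2, 0, -6)
Solving gives a = (-2, -4, 2).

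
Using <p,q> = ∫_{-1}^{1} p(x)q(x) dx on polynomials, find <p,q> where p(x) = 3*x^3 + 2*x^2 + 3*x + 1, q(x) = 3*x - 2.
<p,q> = 44/15

Expand the product: p(x)·q(x) = 9*x^4 + 5*x^2 - 3*x - 2.
∫_{-1}^{1} of each monomial x^k gives [2/(k+1) if k even, 0 if k odd]. Integrating term-by-term (or equivalently evaluating the antiderivative F(x) = 9*x^5/5 + 5*x^3/3 - 3*x^2/2 - 2*x at the endpoints):
  F(1) − F(−1) = -1/30 − (-89/30) = 44/15.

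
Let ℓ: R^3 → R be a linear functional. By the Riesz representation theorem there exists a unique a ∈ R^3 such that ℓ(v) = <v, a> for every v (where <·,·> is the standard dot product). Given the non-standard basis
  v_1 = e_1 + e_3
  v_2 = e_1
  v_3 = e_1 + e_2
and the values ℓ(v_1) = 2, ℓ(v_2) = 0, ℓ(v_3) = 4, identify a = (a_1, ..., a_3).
a = (0, 4, 2)

Write a = (a_1, ..., a_3) in the standard basis. For each basis vector v_i, ℓ(v_i) = <v_i, a> is a linear equation in the a_j's. Collect the n equations into a matrix system V a = ℓ, where row i of V is v_i (expressed in the standard basis). Since V is invertible (lower-triangular with 1s on the diagonal, up to permutation), solve by back-substitution:
  V =
[[1, 0, 1],
 [1, 0, 0],
 [1, 1, 0]]
  V a = (2, 0, 4)
Solving gives a = (0, 4, 2).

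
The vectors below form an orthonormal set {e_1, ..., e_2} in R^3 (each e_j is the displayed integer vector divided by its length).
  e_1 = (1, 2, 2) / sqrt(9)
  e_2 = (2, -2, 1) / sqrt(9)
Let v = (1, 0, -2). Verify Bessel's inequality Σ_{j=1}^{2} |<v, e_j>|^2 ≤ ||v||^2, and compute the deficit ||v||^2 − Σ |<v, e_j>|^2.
Σ |<v, e_j>|^2 = 1; ||v||^2 = 5; deficit = 4

Write each e_j = u_j / sqrt(<u_j, u_j>) where u_j is the displayed integer vector. Then <v, e_j> = <v, u_j> / sqrt(<u_j, u_j>), so |<v, e_j>|^2 = <v, u_j>^2 / <u_j, u_j>.
Coefficients: <v, e_1> = -3/sqrt(9), <v, e_2> = 0/sqrt(9).
Square and sum: Σ |<v, e_j>|^2 = 1.
Compute ||v||^2 = v·v = 5.
Deficit = 5 − 1 = 4 ≥ 0, confirming Bessel's inequality. (The deficit equals ||v − Σ <v,e_j> e_j||^2, the squared distance from v to span{e_j}.)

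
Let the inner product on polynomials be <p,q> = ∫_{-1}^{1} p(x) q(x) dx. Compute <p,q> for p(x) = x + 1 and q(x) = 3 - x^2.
<p,q> = 16/3

Expand the product: p(x)·q(x) = -x^3 - x^2 + 3*x + 3.
∫_{-1}^{1} of each monomial x^k gives [2/(k+1) if k even, 0 if k odd]. Integrating term-by-term (or equivalently evaluating the antiderivative F(x) = -x^4/4 - x^3/3 + 3*x^2/2 + 3*x at the endpoints):
  F(1) − F(−1) = 47/12 − (-17/12) = 16/3.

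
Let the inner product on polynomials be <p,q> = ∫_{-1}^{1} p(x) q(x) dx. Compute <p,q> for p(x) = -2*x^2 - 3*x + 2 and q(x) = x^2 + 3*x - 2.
<p,q> = -54/5

Expand the product: p(x)·q(x) = -2*x^4 - 9*x^3 - 3*x^2 + 12*x - 4.
∫_{-1}^{1} of each monomial x^k gives [2/(k+1) if k even, 0 if k odd]. Integrating term-by-term (or equivalently evaluating the antiderivative F(x) = -2*x^5/5 - 9*x^4/4 - x^3 + 6*x^2 - 4*x at the endpoints):
  F(1) − F(−1) = -33/20 − (183/20) = -54/5.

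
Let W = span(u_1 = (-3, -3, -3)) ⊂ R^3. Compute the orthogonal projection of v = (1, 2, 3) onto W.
proj_W(v) = (2, 2, 2)

Set up U = [u_1 | ... | u_1] ∈ R^(3×1). The projector onto W = col(U) is P = U (U^T U)^(-1) U^T.
Compute U^T U =
  [27],
and U^T v = (-18).
Solve U^T U · c = U^T v for the coefficients: c = (-2/3). The projection is proj_W(v) = U c.
Check: (v - proj_W(v)) · u_1 = 0  (should be 0).
Result: proj_W(v) = (2, 2, 2).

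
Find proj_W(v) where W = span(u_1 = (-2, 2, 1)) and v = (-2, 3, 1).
proj_W(v) = (-22/9, 22/9, 11/9)

Set up U = [u_1 | ... | u_1] ∈ R^(3×1). The projector onto W = col(U) is P = U (U^T U)^(-1) U^T.
Compute U^T U =
  [9],
and U^T v = (11).
Solve U^T U · c = U^T v for the coefficients: c = (11/9). The projection is proj_W(v) = U c.
Check: (v - proj_W(v)) · u_1 = 0  (should be 0).
Result: proj_W(v) = (-22/9, 22/9, 11/9).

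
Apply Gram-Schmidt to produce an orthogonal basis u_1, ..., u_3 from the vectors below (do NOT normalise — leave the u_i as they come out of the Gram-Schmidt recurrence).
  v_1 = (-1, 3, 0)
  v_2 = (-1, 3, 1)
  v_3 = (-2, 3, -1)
Orthogonal basis:
  u_1 = (-1, 3, 0)
  u_2 = (0, 0, 1)
  u_3 = (-9/10, -3/10, 0)

Apply the Gram-Schmidt recurrence
  u_1 = v_1
  u_i = v_i − Σ_{j<i} ((v_i · u_j) / (u_j · u_j)) · u_j.

Step by step this gives:
  u_1 = (-1, 3, 0)
  u_2 = (0, 0, 1)
  u_3 = (-9/10, -3/10, 0)

Orthogonality check:
  u_2 · u_1 = 0 (should be 0)
  u_3 · u_1 = 0 (should be 0)
  u_3 · u_2 = 0 (should be 0)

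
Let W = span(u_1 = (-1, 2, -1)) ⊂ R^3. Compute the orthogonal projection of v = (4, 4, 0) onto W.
proj_W(v) = (-2/3, 4/3, -2/3)

Set up U = [u_1 | ... | u_1] ∈ R^(3×1). The projector onto W = col(U) is P = U (U^T U)^(-1) U^T.
Compute U^T U =
  [6],
and U^T v = (4).
Solve U^T U · c = U^T v for the coefficients: c = (2/3). The projection is proj_W(v) = U c.
Check: (v - proj_W(v)) · u_1 = 0  (should be 0).
Result: proj_W(v) = (-2/3, 4/3, -2/3).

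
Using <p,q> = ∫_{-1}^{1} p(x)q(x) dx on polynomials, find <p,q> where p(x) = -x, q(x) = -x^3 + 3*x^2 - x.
<p,q> = 16/15

Expand the product: p(x)·q(x) = x^4 - 3*x^3 + x^2.
∫_{-1}^{1} of each monomial x^k gives [2/(k+1) if k even, 0 if k odd]. Integrating term-by-term (or equivalently evaluating the antiderivative F(x) = x^5/5 - 3*x^4/4 + x^3/3 at the endpoints):
  F(1) − F(−1) = -13/60 − (-77/60) = 16/15.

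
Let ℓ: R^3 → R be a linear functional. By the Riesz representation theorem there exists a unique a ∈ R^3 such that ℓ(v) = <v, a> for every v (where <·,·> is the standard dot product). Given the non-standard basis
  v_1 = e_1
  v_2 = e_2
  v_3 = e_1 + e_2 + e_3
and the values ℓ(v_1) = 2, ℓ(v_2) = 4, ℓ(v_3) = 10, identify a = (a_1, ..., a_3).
a = (2, 4, 4)

Write a = (a_1, ..., a_3) in the standard basis. For each basis vector v_i, ℓ(v_i) = <v_i, a> is a linear equation in the a_j's. Collect the n equations into a matrix system V a = ℓ, where row i of V is v_i (expressed in the standard basis). Since V is invertible (lower-triangular with 1s on the diagonal, up to permutation), solve by back-substitution:
  V =
[[1, 0, 0],
 [0, 1, 0],
 [1, 1, 1]]
  V a = (2, 4, 10)
Solving gives a = (2, 4, 4).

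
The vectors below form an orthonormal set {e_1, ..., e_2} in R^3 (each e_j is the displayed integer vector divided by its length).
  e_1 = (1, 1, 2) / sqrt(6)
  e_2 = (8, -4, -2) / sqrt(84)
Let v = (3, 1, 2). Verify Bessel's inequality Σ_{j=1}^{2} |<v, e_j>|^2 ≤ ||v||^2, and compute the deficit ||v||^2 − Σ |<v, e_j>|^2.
Σ |<v, e_j>|^2 = 96/7; ||v||^2 = 14; deficit = 2/7

Write each e_j = u_j / sqrt(<u_j, u_j>) where u_j is the displayed integer vector. Then <v, e_j> = <v, u_j> / sqrt(<u_j, u_j>), so |<v, e_j>|^2 = <v, u_j>^2 / <u_j, u_j>.
Coefficients: <v, e_1> = 8/sqrt(6), <v, e_2> = 16/sqrt(84).
Square and sum: Σ |<v, e_j>|^2 = 96/7.
Compute ||v||^2 = v·v = 14.
Deficit = 14 − 96/7 = 2/7 ≥ 0, confirming Bessel's inequality. (The deficit equals ||v − Σ <v,e_j> e_j||^2, the squared distance from v to span{e_j}.)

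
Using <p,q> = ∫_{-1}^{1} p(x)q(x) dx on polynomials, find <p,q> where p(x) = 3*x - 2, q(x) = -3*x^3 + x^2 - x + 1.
<p,q> = -164/15

Expand the product: p(x)·q(x) = -9*x^4 + 9*x^3 - 5*x^2 + 5*x - 2.
∫_{-1}^{1} of each monomial x^k gives [2/(k+1) if k even, 0 if k odd]. Integrating term-by-term (or equivalently evaluating the antiderivative F(x) = -9*x^5/5 + 9*x^4/4 - 5*x^3/3 + 5*x^2/2 - 2*x at the endpoints):
  F(1) − F(−1) = -43/60 − (613/60) = -164/15.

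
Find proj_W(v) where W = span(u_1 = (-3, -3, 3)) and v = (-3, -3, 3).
proj_W(v) = (-3, -3, 3)

Set up U = [u_1 | ... | u_1] ∈ R^(3×1). The projector onto W = col(U) is P = U (U^T U)^(-1) U^T.
Compute U^T U =
  [27],
and U^T v = (27).
Solve U^T U · c = U^T v for the coefficients: c = (1). The projection is proj_W(v) = U c.
Check: (v - proj_W(v)) · u_1 = 0  (should be 0).
Result: proj_W(v) = (-3, -3, 3).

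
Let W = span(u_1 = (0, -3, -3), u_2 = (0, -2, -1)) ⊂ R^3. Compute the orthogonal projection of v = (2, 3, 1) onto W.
proj_W(v) = (0, 3, 1)

Set up U = [u_1 | ... | u_2] ∈ R^(3×2). The projector onto W = col(U) is P = U (U^T U)^(-1) U^T.
Compute U^T U =
  [18, 9]
  [9, 5],
and U^T v = (-12, -7).
Solve U^T U · c = U^T v for the coefficients: c = (1/3, -2). The projection is proj_W(v) = U c.
Check: (v - proj_W(v)) · u_1 = 0  (should be 0).
Check: (v - proj_W(v)) · u_2 = 0  (should be 0).
Result: proj_W(v) = (0, 3, 1).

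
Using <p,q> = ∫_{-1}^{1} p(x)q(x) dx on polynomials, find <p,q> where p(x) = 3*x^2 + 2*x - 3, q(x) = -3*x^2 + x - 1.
<p,q> = 116/15

Expand the product: p(x)·q(x) = -9*x^4 - 3*x^3 + 8*x^2 - 5*x + 3.
∫_{-1}^{1} of each monomial x^k gives [2/(k+1) if k even, 0 if k odd]. Integrating term-by-term (or equivalently evaluating the antiderivative F(x) = -9*x^5/5 - 3*x^4/4 + 8*x^3/3 - 5*x^2/2 + 3*x at the endpoints):
  F(1) − F(−1) = 37/60 − (-427/60) = 116/15.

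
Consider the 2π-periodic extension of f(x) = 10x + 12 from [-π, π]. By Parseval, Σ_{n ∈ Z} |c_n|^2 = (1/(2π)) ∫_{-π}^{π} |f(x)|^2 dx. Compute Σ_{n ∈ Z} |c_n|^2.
Σ |c_n|^2 = 100π^2/3 + 144

Expand and integrate term by term over [-π, π]:
  ∫ (10x)^2 dx = 100·(2π^3/3); ∫ 2·10·(12)·x dx = 0 (odd integrand); ∫ 12^2 dx = 144·2π.
So (1/(2π)) ∫_{-π}^{π} (10x + 12)^2 dx = 100π^2/3 + 144 = 100π^2/3 + 144.
Parseval ⇒ Σ |c_n|^2 = 100π^2/3 + 144.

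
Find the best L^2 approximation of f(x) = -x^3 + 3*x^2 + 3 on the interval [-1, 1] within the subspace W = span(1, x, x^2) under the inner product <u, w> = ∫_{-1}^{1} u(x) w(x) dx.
g(x) = 3*x^2 - 3*x/5 + 3

The best approximation g ∈ W is the orthogonal projection of f onto W. Writing g = a_0 + a_1 x + a_2 x^2, the coefficients solve the normal equations G · a = b where
  G_{ij} = <φ_i, φ_j> and b_i = <f, φ_i>, with φ_0 = 1, φ_1 = x, φ_2 = x^2.
G =
  [2, 0, 2/3]
  [0, 2/3, 0]
  [2/3, 0, 2/5],
b = (8, -2/5, 16/5).
Solving gives a_0 = 3, a_1 = -3/5, a_2 = 3, so
  g(x) = 3*x^2 - 3*x/5 + 3.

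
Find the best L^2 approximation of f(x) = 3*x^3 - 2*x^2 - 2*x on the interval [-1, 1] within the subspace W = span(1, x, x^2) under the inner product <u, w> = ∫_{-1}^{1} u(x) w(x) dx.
g(x) = -2*x^2 - x/5

The best approximation g ∈ W is the orthogonal projection of f onto W. Writing g = a_0 + a_1 x + a_2 x^2, the coefficients solve the normal equations G · a = b where
  G_{ij} = <φ_i, φ_j> and b_i = <f, φ_i>, with φ_0 = 1, φ_1 = x, φ_2 = x^2.
G =
  [2, 0, 2/3]
  [0, 2/3, 0]
  [2/3, 0, 2/5],
b = (-4/3, -2/15, -4/5).
Solving gives a_0 = 0, a_1 = -1/5, a_2 = -2, so
  g(x) = -2*x^2 - x/5.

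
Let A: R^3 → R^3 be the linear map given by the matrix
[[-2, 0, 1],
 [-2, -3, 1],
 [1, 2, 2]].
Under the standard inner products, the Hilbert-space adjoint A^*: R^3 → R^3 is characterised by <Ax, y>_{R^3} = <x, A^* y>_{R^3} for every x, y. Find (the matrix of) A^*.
A^* = A^T =
[[-2, -2, 1],
 [0, -3, 2],
 [1, 1, 2]]

For real matrices with standard dot products, the defining identity <Ax, y> = <x, A^* y> gives (Ax)^T y = x^T (A^*) y, i.e. x^T A^T y = x^T (A^*) y. Since this holds for all x, y, we must have A^* = A^T. Therefore
A^* =
[[-2, -2, 1],
 [0, -3, 2],
 [1, 1, 2]].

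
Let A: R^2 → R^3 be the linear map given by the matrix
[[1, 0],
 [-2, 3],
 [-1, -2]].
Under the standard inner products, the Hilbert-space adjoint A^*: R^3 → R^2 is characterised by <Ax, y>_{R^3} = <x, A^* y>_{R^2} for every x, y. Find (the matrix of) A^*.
A^* = A^T =
[[1, -2, -1],
 [0, 3, -2]]

For real matrices with standard dot products, the defining identity <Ax, y> = <x, A^* y> gives (Ax)^T y = x^T (A^*) y, i.e. x^T A^T y = x^T (A^*) y. Since this holds for all x, y, we must have A^* = A^T. Therefore
A^* =
[[1, -2, -1],
 [0, 3, -2]].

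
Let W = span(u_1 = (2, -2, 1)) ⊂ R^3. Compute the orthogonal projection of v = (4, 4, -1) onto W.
proj_W(v) = (-2/9, 2/9, -1/9)

Set up U = [u_1 | ... | u_1] ∈ R^(3×1). The projector onto W = col(U) is P = U (U^T U)^(-1) U^T.
Compute U^T U =
  [9],
and U^T v = (-1).
Solve U^T U · c = U^T v for the coefficients: c = (-1/9). The projection is proj_W(v) = U c.
Check: (v - proj_W(v)) · u_1 = 0  (should be 0).
Result: proj_W(v) = (-2/9, 2/9, -1/9).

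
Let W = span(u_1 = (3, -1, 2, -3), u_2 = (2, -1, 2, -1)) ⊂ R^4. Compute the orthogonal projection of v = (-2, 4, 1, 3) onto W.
proj_W(v) = (-35/17, 13/34, -13/17, 101/34)

Set up U = [u_1 | ... | u_2] ∈ R^(4×2). The projector onto W = col(U) is P = U (U^T U)^(-1) U^T.
Compute U^T U =
  [23, 14]
  [14, 10],
and U^T v = (-17, -9).
Solve U^T U · c = U^T v for the coefficients: c = (-22/17, 31/34). The projection is proj_W(v) = U c.
Check: (v - proj_W(v)) · u_1 = 0  (should be 0).
Check: (v - proj_W(v)) · u_2 = 0  (should be 0).
Result: proj_W(v) = (-35/17, 13/34, -13/17, 101/34).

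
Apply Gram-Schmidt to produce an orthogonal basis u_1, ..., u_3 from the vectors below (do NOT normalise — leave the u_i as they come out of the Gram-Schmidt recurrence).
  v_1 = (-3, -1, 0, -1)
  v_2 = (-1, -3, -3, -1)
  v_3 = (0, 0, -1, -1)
Orthogonal basis:
  u_1 = (-3, -1, 0, -1)
  u_2 = (10/11, -26/11, -3, -4/11)
  u_3 = (13/171, 103/171, -20/57, -142/171)

Apply the Gram-Schmidt recurrence
  u_1 = v_1
  u_i = v_i − Σ_{j<i} ((v_i · u_j) / (u_j · u_j)) · u_j.

Step by step this gives:
  u_1 = (-3, -1, 0, -1)
  u_2 = (10/11, -26/11, -3, -4/11)
  u_3 = (13/171, 103/171, -20/57, -142/171)

Orthogonality check:
  u_2 · u_1 = 0 (should be 0)
  u_3 · u_1 = 0 (should be 0)
  u_3 · u_2 = 0 (should be 0)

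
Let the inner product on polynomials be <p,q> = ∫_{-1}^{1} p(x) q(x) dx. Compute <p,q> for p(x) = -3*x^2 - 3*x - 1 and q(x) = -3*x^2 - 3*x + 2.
<p,q> = 18/5

Expand the product: p(x)·q(x) = 9*x^4 + 18*x^3 + 6*x^2 - 3*x - 2.
∫_{-1}^{1} of each monomial x^k gives [2/(k+1) if k even, 0 if k odd]. Integrating term-by-term (or equivalently evaluating the antiderivative F(x) = 9*x^5/5 + 9*x^4/2 + 2*x^3 - 3*x^2/2 - 2*x at the endpoints):
  F(1) − F(−1) = 24/5 − (6/5) = 18/5.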